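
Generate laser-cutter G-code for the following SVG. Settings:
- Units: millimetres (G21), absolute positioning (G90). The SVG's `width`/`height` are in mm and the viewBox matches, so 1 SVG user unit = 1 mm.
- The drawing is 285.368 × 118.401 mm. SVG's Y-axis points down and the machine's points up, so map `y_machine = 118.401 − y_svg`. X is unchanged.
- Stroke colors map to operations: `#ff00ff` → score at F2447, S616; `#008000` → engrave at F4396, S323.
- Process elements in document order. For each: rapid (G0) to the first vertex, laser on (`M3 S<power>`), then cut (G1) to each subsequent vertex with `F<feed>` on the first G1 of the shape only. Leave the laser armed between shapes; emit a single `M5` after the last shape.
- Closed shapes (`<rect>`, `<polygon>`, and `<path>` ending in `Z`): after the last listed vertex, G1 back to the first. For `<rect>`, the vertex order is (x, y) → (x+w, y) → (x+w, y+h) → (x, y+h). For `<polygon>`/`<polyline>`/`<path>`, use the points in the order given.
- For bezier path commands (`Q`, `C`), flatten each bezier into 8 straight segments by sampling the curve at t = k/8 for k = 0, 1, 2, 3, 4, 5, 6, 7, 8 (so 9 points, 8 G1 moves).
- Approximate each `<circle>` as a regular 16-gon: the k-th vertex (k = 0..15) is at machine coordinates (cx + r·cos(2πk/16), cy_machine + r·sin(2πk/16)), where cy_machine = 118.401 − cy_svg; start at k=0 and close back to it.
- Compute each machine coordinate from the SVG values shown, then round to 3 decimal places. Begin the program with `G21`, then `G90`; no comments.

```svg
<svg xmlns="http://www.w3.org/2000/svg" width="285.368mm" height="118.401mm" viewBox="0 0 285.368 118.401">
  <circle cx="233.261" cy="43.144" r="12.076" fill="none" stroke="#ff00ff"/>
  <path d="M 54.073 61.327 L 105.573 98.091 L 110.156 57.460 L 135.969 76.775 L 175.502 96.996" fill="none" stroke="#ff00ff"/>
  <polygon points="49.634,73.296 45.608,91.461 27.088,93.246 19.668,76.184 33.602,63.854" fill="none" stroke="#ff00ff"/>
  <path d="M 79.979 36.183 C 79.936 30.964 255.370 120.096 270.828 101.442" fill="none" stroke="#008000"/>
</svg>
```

1 u = 1 mm; y_m = 118.401 − y.

[1] `<circle>` circle, #ff00ff→score S616 F2447: (245.337,75.257) → (244.418,79.878) → (241.800,83.796) → (237.882,86.414) → (233.261,87.333) → (228.640,86.414) → (224.722,83.796) → (222.104,79.878) → (221.185,75.257) → (222.104,70.636) → (224.722,66.718) → (228.640,64.100) → (233.261,63.181) → (237.882,64.100) → (241.800,66.718) → (244.418,70.636) → (245.337,75.257) (closed)

[2] `<path>` open polyline, #ff00ff→score S616 F2447: (54.073,57.074) → (105.573,20.310) → (110.156,60.941) → (135.969,41.626) → (175.502,21.405)

[3] `<polygon>` regular polygon, #ff00ff→score S616 F2447: (49.634,45.105) → (45.608,26.940) → (27.088,25.155) → (19.668,42.217) → (33.602,54.547) → (49.634,45.105) (closed)

[4] `<path>` cubic bezier, #008000→engrave S323 F4396: (79.979,82.218) → (87.533,80.147) → (107.607,71.600) → (136.270,58.945) → (169.591,44.550) → (203.638,30.786) → (234.480,20.020) → (258.188,14.621) → (270.828,16.959)

G21
G90
G0 X245.337 Y75.257
M3 S616
G1 X244.418 Y79.878 F2447
G1 X241.800 Y83.796
G1 X237.882 Y86.414
G1 X233.261 Y87.333
G1 X228.640 Y86.414
G1 X224.722 Y83.796
G1 X222.104 Y79.878
G1 X221.185 Y75.257
G1 X222.104 Y70.636
G1 X224.722 Y66.718
G1 X228.640 Y64.100
G1 X233.261 Y63.181
G1 X237.882 Y64.100
G1 X241.800 Y66.718
G1 X244.418 Y70.636
G1 X245.337 Y75.257
G0 X54.073 Y57.074
M3 S616
G1 X105.573 Y20.310 F2447
G1 X110.156 Y60.941
G1 X135.969 Y41.626
G1 X175.502 Y21.405
G0 X49.634 Y45.105
M3 S616
G1 X45.608 Y26.940 F2447
G1 X27.088 Y25.155
G1 X19.668 Y42.217
G1 X33.602 Y54.547
G1 X49.634 Y45.105
G0 X79.979 Y82.218
M3 S323
G1 X87.533 Y80.147 F4396
G1 X107.607 Y71.600
G1 X136.270 Y58.945
G1 X169.591 Y44.550
G1 X203.638 Y30.786
G1 X234.480 Y20.020
G1 X258.188 Y14.621
G1 X270.828 Y16.959
M5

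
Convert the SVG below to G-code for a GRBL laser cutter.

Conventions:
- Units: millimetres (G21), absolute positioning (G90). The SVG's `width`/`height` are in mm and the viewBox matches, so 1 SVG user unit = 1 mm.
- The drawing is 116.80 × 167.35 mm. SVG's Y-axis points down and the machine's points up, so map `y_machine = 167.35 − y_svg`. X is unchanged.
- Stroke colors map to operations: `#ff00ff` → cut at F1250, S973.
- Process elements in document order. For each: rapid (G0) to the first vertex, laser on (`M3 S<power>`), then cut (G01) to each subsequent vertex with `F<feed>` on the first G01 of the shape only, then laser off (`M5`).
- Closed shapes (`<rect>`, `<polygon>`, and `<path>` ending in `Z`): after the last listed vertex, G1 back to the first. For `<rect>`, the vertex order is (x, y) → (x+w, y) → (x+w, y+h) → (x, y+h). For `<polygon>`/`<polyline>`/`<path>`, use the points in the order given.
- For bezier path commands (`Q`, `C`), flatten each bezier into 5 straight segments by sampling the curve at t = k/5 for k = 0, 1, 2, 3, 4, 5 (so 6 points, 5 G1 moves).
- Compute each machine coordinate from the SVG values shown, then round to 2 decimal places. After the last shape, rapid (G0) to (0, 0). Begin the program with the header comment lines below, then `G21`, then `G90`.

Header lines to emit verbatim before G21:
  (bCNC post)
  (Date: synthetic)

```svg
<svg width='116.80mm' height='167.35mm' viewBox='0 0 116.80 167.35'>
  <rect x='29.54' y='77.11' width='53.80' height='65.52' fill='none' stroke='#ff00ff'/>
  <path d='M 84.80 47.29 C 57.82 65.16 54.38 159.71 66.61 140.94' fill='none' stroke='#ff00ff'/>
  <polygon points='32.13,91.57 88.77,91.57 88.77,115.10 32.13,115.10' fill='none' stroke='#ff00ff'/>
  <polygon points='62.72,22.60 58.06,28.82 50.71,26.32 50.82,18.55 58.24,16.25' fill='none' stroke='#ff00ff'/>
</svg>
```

(bCNC post)
(Date: synthetic)
G21
G90
G0 X29.54 Y90.24
M3 S973
G01 X83.34 Y90.24 F1250
G01 X83.34 Y24.72
G01 X29.54 Y24.72
G01 X29.54 Y90.24
M5
G0 X84.80 Y120.06
M3 S973
G01 X71.37 Y101.66 F1250
G01 X63.22 Y73.97
G01 X59.96 Y46.12
G01 X61.22 Y27.23
G01 X66.61 Y26.41
M5
G0 X32.13 Y75.78
M3 S973
G01 X88.77 Y75.78 F1250
G01 X88.77 Y52.25
G01 X32.13 Y52.25
G01 X32.13 Y75.78
M5
G0 X62.72 Y144.75
M3 S973
G01 X58.06 Y138.53 F1250
G01 X50.71 Y141.03
G01 X50.82 Y148.80
G01 X58.24 Y151.10
G01 X62.72 Y144.75
M5
G0 X0.00 Y0.00

Since the viewBox matches the mm dimensions, user units are millimetres directly. The only transform is the Y-flip y_m = 167.35 − y_svg.

Shape 1 is a rectangle drawn with `<rect>`. Its stroke #ff00ff means cut at S973, F1250. After flipping Y the toolpath is (29.54,90.24) → (83.34,90.24) → (83.34,24.72) → (29.54,24.72) → (29.54,90.24), returning to the start.

Shape 2 is a cubic bezier drawn with `<path>`. Its stroke #ff00ff means cut at S973, F1250. After flipping Y the toolpath is (84.80,120.06) → (71.37,101.66) → (63.22,73.97) → (59.96,46.12) → (61.22,27.23) → (66.61,26.41).

Shape 3 is a rectangle drawn with `<polygon>`. Its stroke #ff00ff means cut at S973, F1250. After flipping Y the toolpath is (32.13,75.78) → (88.77,75.78) → (88.77,52.25) → (32.13,52.25) → (32.13,75.78), returning to the start.

Shape 4 is a regular polygon drawn with `<polygon>`. Its stroke #ff00ff means cut at S973, F1250. After flipping Y the toolpath is (62.72,144.75) → (58.06,138.53) → (50.71,141.03) → (50.82,148.80) → (58.24,151.10) → (62.72,144.75), returning to the start.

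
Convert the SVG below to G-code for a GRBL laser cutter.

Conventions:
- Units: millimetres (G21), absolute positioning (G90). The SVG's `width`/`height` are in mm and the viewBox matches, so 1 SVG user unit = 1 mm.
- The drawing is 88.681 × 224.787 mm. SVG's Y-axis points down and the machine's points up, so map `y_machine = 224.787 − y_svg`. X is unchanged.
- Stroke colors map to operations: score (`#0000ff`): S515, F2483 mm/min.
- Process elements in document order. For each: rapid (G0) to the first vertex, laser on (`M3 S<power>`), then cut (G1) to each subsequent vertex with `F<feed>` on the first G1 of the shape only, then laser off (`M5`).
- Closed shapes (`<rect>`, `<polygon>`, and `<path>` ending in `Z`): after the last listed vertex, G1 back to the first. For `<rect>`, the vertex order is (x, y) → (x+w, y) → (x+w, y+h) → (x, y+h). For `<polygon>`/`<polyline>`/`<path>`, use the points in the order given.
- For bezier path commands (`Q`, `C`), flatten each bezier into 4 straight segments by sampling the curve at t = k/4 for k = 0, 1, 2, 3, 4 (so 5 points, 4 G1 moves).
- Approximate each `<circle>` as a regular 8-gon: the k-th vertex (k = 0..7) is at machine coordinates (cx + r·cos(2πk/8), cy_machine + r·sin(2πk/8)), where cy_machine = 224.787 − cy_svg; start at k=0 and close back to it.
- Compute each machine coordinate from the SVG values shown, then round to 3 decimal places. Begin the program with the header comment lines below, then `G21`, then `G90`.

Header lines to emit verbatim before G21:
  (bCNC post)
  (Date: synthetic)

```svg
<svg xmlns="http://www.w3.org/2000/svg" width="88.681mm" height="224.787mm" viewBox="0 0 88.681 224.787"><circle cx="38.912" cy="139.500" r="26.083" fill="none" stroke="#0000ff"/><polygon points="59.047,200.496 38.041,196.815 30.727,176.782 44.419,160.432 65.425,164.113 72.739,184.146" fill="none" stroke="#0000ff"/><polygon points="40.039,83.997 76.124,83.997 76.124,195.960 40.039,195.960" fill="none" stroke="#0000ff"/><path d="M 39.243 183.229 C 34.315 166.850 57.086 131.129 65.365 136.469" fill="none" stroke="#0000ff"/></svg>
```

(bCNC post)
(Date: synthetic)
G21
G90
G0 X64.995 Y85.287
M3 S515
G1 X57.355 Y103.730 F2483
G1 X38.912 Y111.370
G1 X20.469 Y103.730
G1 X12.829 Y85.287
G1 X20.469 Y66.844
G1 X38.912 Y59.204
G1 X57.355 Y66.844
G1 X64.995 Y85.287
M5
G0 X59.047 Y24.291
M3 S515
G1 X38.041 Y27.972 F2483
G1 X30.727 Y48.005
G1 X44.419 Y64.355
G1 X65.425 Y60.674
G1 X72.739 Y40.641
G1 X59.047 Y24.291
M5
G0 X40.039 Y140.790
M3 S515
G1 X76.124 Y140.790 F2483
G1 X76.124 Y28.827
G1 X40.039 Y28.827
G1 X40.039 Y140.790
M5
G0 X39.243 Y41.558
M3 S515
G1 X40.081 Y56.525 F2483
G1 X47.351 Y73.083
G1 X57.098 Y85.568
G1 X65.365 Y88.318
M5

Since the viewBox matches the mm dimensions, user units are millimetres directly. The only transform is the Y-flip y_m = 224.787 − y_svg.

Shape 1 is a circle drawn with `<circle>`. Its stroke #0000ff means score at S515, F2483. After flipping Y the toolpath is (64.995,85.287) → (57.355,103.730) → (38.912,111.370) → (20.469,103.730) → (12.829,85.287) → (20.469,66.844) → (38.912,59.204) → (57.355,66.844) → (64.995,85.287), returning to the start.

Shape 2 is a regular polygon drawn with `<polygon>`. Its stroke #0000ff means score at S515, F2483. After flipping Y the toolpath is (59.047,24.291) → (38.041,27.972) → (30.727,48.005) → (44.419,64.355) → (65.425,60.674) → (72.739,40.641) → (59.047,24.291), returning to the start.

Shape 3 is a rectangle drawn with `<polygon>`. Its stroke #0000ff means score at S515, F2483. After flipping Y the toolpath is (40.039,140.790) → (76.124,140.790) → (76.124,28.827) → (40.039,28.827) → (40.039,140.790), returning to the start.

Shape 4 is a cubic bezier drawn with `<path>`. Its stroke #0000ff means score at S515, F2483. After flipping Y the toolpath is (39.243,41.558) → (40.081,56.525) → (47.351,73.083) → (57.098,85.568) → (65.365,88.318).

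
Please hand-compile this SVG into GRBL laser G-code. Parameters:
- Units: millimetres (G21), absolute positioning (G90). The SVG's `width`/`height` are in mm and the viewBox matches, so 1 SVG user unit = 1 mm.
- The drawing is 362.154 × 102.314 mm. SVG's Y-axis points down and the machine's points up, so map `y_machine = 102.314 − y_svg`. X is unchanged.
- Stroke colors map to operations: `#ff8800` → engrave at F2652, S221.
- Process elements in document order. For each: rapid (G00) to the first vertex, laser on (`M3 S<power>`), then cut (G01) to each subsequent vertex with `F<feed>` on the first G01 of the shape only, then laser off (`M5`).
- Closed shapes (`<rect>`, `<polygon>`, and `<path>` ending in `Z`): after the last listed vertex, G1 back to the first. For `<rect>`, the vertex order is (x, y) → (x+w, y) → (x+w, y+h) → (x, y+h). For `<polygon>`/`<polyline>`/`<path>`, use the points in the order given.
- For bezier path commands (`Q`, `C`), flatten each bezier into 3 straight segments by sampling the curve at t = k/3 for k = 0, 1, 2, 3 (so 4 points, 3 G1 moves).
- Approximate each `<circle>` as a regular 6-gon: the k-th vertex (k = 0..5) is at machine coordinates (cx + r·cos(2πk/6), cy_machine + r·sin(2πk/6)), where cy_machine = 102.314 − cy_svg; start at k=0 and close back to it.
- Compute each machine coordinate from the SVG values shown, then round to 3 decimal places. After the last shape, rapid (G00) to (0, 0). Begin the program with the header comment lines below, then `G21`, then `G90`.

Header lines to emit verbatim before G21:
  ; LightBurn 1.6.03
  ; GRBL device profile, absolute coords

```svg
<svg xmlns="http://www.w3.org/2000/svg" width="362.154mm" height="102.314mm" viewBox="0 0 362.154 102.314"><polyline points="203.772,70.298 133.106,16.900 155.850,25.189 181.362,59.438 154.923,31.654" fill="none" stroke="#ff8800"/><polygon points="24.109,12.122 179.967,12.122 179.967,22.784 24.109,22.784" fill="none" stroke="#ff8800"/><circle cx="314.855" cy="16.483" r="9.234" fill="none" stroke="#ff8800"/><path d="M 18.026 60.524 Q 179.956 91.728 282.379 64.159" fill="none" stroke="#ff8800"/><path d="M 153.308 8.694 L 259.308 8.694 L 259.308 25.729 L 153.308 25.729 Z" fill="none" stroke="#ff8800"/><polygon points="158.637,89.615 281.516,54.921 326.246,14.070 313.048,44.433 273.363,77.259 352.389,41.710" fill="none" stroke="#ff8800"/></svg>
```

viewBox `0 0 362.154 102.314` with mm width/height → 1 unit = 1 mm. Flip: y_m = 102.314 − y_svg.

**Shape 1** — `<polyline>` open polyline, stroke `#ff8800` → engrave (S221, F2652). Machine vertices: (203.772,32.016) → (133.106,85.414) → (155.850,77.125) → (181.362,42.876) → (154.923,70.660). Open path.

**Shape 2** — `<polygon>` rectangle, stroke `#ff8800` → engrave (S221, F2652). Machine vertices: (24.109,90.192) → (179.967,90.192) → (179.967,79.530) → (24.109,79.530) → (24.109,90.192). Closed: final G1 returns to the first vertex.

**Shape 3** — `<circle>` circle, stroke `#ff8800` → engrave (S221, F2652). Machine vertices: (324.089,85.831) → (319.472,93.828) → (310.238,93.828) → (305.621,85.831) → (310.238,77.834) → (319.472,77.834) → (324.089,85.831). Closed: final G1 returns to the first vertex.

**Shape 4** — `<path>` quadratic bezier, stroke `#ff8800` → engrave (S221, F2652). Control points (SVG): P0=(18.026,60.524), P1=(179.956,91.728), P2=(282.379,64.159); sampled at t=k/3. Machine vertices: (18.026,41.790) → (119.367,27.518) → (207.485,26.306) → (282.379,38.155). Open path.

**Shape 5** — `<path>` rectangle, stroke `#ff8800` → engrave (S221, F2652). Machine vertices: (153.308,93.620) → (259.308,93.620) → (259.308,76.585) → (153.308,76.585) → (153.308,93.620). Closed: final G1 returns to the first vertex.

**Shape 6** — `<polygon>` closed polygon, stroke `#ff8800` → engrave (S221, F2652). Machine vertices: (158.637,12.699) → (281.516,47.393) → (326.246,88.244) → (313.048,57.881) → (273.363,25.055) → (352.389,60.604) → (158.637,12.699). Closed: final G1 returns to the first vertex.

; LightBurn 1.6.03
; GRBL device profile, absolute coords
G21
G90
G00 X203.772 Y32.016
M3 S221
G01 X133.106 Y85.414 F2652
G01 X155.850 Y77.125
G01 X181.362 Y42.876
G01 X154.923 Y70.660
M5
G00 X24.109 Y90.192
M3 S221
G01 X179.967 Y90.192 F2652
G01 X179.967 Y79.530
G01 X24.109 Y79.530
G01 X24.109 Y90.192
M5
G00 X324.089 Y85.831
M3 S221
G01 X319.472 Y93.828 F2652
G01 X310.238 Y93.828
G01 X305.621 Y85.831
G01 X310.238 Y77.834
G01 X319.472 Y77.834
G01 X324.089 Y85.831
M5
G00 X18.026 Y41.790
M3 S221
G01 X119.367 Y27.518 F2652
G01 X207.485 Y26.306
G01 X282.379 Y38.155
M5
G00 X153.308 Y93.620
M3 S221
G01 X259.308 Y93.620 F2652
G01 X259.308 Y76.585
G01 X153.308 Y76.585
G01 X153.308 Y93.620
M5
G00 X158.637 Y12.699
M3 S221
G01 X281.516 Y47.393 F2652
G01 X326.246 Y88.244
G01 X313.048 Y57.881
G01 X273.363 Y25.055
G01 X352.389 Y60.604
G01 X158.637 Y12.699
M5
G00 X0.000 Y0.000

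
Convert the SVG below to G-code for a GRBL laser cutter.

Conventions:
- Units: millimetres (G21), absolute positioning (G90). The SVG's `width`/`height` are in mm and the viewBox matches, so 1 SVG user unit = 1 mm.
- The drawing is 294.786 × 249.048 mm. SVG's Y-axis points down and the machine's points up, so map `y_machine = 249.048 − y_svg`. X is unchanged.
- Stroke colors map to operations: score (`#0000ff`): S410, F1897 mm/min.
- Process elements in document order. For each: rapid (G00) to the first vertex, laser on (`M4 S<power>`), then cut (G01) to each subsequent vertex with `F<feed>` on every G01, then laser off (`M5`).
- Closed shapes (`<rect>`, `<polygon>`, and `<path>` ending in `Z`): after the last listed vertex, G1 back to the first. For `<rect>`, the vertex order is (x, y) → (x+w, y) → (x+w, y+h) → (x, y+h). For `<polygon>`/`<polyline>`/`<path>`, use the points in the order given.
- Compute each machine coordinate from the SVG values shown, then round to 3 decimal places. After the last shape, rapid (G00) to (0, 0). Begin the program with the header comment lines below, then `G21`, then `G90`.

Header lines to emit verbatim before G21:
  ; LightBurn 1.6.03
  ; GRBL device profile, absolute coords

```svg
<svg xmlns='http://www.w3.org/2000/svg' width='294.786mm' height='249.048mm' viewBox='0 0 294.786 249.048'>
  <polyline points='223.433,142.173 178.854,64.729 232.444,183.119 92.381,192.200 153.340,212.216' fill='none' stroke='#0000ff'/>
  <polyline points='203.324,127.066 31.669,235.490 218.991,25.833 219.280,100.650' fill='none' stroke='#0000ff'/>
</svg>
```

; LightBurn 1.6.03
; GRBL device profile, absolute coords
G21
G90
G00 X223.433 Y106.875
M4 S410
G01 X178.854 Y184.319 F1897
G01 X232.444 Y65.929 F1897
G01 X92.381 Y56.848 F1897
G01 X153.340 Y36.832 F1897
M5
G00 X203.324 Y121.982
M4 S410
G01 X31.669 Y13.558 F1897
G01 X218.991 Y223.215 F1897
G01 X219.280 Y148.398 F1897
M5
G00 X0.000 Y0.000

Since the viewBox matches the mm dimensions, user units are millimetres directly. The only transform is the Y-flip y_m = 249.048 − y_svg.

Shape 1 is a open polyline drawn with `<polyline>`. Its stroke #0000ff means score at S410, F1897. After flipping Y the toolpath is (223.433,106.875) → (178.854,184.319) → (232.444,65.929) → (92.381,56.848) → (153.340,36.832).

Shape 2 is a open polyline drawn with `<polyline>`. Its stroke #0000ff means score at S410, F1897. After flipping Y the toolpath is (203.324,121.982) → (31.669,13.558) → (218.991,223.215) → (219.280,148.398).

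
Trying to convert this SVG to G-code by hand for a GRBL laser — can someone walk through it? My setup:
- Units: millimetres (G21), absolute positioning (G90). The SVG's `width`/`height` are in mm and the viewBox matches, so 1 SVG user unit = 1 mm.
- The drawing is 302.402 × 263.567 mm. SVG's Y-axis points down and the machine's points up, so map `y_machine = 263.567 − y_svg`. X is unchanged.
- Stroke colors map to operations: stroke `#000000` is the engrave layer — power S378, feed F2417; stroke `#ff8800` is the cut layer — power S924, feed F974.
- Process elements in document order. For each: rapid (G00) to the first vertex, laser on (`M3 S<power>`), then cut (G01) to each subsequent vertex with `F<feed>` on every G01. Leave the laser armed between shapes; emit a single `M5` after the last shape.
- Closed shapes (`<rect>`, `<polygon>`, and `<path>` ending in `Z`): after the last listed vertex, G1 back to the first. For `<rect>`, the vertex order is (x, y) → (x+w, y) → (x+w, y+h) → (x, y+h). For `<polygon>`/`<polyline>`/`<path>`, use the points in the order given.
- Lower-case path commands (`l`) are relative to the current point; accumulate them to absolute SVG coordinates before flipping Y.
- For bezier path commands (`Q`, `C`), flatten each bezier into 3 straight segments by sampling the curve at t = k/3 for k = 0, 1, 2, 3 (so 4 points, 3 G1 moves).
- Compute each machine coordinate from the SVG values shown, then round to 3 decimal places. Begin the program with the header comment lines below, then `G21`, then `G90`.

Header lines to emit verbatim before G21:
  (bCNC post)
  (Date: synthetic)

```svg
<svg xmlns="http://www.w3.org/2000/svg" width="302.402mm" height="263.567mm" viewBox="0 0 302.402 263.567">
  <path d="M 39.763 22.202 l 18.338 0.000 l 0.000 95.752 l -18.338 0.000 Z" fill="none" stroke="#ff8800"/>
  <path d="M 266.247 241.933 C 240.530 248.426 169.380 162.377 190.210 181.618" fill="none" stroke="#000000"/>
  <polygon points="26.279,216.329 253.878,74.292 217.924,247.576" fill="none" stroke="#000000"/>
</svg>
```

(bCNC post)
(Date: synthetic)
G21
G90
G00 X39.763 Y241.365
M3 S924
G01 X58.101 Y241.365 F974
G01 X58.101 Y145.613 F974
G01 X39.763 Y145.613 F974
G01 X39.763 Y241.365 F974
G00 X266.247 Y21.634
M3 S378
G01 X230.475 Y38.661 F2417
G01 X194.951 Y73.420 F2417
G01 X190.210 Y81.949 F2417
G00 X26.279 Y47.238
M3 S378
G01 X253.878 Y189.275 F2417
G01 X217.924 Y15.991 F2417
G01 X26.279 Y47.238 F2417
M5

viewBox `0 0 302.402 263.567` with mm width/height → 1 unit = 1 mm. Flip: y_m = 263.567 − y_svg.

**Shape 1** — `<path>` rectangle, stroke `#ff8800` → cut (S924, F974). Machine vertices: (39.763,241.365) → (58.101,241.365) → (58.101,145.613) → (39.763,145.613) → (39.763,241.365). Closed: final G1 returns to the first vertex.

**Shape 2** — `<path>` cubic bezier, stroke `#000000` → engrave (S378, F2417). Control points (SVG): P0=(266.247,241.933), P1=(240.530,248.426), P2=(169.380,162.377), P3=(190.210,181.618); sampled at t=k/3. Machine vertices: (266.247,21.634) → (230.475,38.661) → (194.951,73.420) → (190.210,81.949). Open path.

**Shape 3** — `<polygon>` closed polygon, stroke `#000000` → engrave (S378, F2417). Machine vertices: (26.279,47.238) → (253.878,189.275) → (217.924,15.991) → (26.279,47.238). Closed: final G1 returns to the first vertex.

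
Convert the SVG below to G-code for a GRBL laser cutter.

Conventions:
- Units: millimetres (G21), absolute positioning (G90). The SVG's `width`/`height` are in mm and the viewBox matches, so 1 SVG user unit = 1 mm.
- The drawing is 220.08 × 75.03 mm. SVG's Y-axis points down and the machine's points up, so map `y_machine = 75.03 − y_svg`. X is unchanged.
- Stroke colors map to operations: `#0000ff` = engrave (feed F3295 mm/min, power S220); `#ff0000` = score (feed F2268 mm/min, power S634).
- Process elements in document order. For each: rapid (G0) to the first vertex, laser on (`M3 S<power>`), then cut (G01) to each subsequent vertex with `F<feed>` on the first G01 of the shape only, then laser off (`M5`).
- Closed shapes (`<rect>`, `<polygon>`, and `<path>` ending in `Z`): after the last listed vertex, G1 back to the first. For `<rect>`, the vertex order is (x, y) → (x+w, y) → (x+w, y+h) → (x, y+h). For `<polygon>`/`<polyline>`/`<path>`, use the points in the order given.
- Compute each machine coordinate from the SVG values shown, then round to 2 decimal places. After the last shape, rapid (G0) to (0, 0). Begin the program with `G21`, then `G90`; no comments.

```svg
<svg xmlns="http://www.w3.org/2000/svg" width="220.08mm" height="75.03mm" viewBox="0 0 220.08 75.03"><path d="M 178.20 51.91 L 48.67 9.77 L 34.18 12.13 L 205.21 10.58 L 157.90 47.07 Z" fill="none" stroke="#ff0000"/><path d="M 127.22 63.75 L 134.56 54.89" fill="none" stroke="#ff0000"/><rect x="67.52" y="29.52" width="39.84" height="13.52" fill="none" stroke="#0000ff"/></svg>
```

G21
G90
G0 X178.20 Y23.12
M3 S634
G01 X48.67 Y65.26 F2268
G01 X34.18 Y62.90
G01 X205.21 Y64.45
G01 X157.90 Y27.96
G01 X178.20 Y23.12
M5
G0 X127.22 Y11.28
M3 S634
G01 X134.56 Y20.14 F2268
M5
G0 X67.52 Y45.51
M3 S220
G01 X107.36 Y45.51 F3295
G01 X107.36 Y31.99
G01 X67.52 Y31.99
G01 X67.52 Y45.51
M5
G0 X0.00 Y0.00

viewBox `0 0 220.08 75.03` with mm width/height → 1 unit = 1 mm. Flip: y_m = 75.03 − y_svg.

**Shape 1** — `<path>` closed polygon, stroke `#ff0000` → score (S634, F2268). Machine vertices: (178.20,23.12) → (48.67,65.26) → (34.18,62.90) → (205.21,64.45) → (157.90,27.96) → (178.20,23.12). Closed: final G1 returns to the first vertex.

**Shape 2** — `<path>` line segment, stroke `#ff0000` → score (S634, F2268). Machine vertices: (127.22,11.28) → (134.56,20.14). Open path.

**Shape 3** — `<rect>` rectangle, stroke `#0000ff` → engrave (S220, F3295). Machine vertices: (67.52,45.51) → (107.36,45.51) → (107.36,31.99) → (67.52,31.99) → (67.52,45.51). Closed: final G1 returns to the first vertex.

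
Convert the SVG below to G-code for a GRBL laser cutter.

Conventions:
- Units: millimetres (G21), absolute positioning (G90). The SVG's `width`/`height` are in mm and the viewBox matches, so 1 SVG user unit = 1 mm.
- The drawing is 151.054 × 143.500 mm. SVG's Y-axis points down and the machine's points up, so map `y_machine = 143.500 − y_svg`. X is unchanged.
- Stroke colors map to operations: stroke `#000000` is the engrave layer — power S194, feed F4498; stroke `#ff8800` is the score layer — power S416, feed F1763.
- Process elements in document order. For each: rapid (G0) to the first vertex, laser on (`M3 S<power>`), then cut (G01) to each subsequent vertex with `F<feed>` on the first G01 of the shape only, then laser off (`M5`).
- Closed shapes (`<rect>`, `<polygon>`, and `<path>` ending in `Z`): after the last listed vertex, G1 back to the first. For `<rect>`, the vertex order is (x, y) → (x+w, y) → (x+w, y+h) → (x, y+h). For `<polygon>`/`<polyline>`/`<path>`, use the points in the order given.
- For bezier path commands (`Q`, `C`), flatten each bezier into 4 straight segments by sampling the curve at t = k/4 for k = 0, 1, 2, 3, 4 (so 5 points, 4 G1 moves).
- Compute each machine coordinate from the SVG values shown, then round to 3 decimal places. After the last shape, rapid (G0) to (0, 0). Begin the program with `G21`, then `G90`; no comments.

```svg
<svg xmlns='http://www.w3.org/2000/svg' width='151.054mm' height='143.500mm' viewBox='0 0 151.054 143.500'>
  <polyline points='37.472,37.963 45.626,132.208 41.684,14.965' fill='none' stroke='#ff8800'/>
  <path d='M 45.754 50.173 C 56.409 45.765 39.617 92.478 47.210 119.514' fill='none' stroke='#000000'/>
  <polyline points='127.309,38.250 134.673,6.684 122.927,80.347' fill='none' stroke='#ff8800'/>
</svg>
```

G21
G90
G0 X37.472 Y105.537
M3 S416
G01 X45.626 Y11.292 F1763
G01 X41.684 Y128.535
M5
G0 X45.754 Y93.327
M3 S194
G01 X49.409 Y88.154 F4498
G01 X47.630 Y70.448
G01 X45.278 Y46.846
G01 X47.210 Y23.986
M5
G0 X127.309 Y105.250
M3 S416
G01 X134.673 Y136.816 F1763
G01 X122.927 Y63.153
M5
G0 X0.000 Y0.000

1 u = 1 mm; y_m = 143.500 − y.

[1] `<polyline>` open polyline, #ff8800→score S416 F1763: (37.472,105.537) → (45.626,11.292) → (41.684,128.535)

[2] `<path>` cubic bezier, #000000→engrave S194 F4498: (45.754,93.327) → (49.409,88.154) → (47.630,70.448) → (45.278,46.846) → (47.210,23.986)

[3] `<polyline>` open polyline, #ff8800→score S416 F1763: (127.309,105.250) → (134.673,136.816) → (122.927,63.153)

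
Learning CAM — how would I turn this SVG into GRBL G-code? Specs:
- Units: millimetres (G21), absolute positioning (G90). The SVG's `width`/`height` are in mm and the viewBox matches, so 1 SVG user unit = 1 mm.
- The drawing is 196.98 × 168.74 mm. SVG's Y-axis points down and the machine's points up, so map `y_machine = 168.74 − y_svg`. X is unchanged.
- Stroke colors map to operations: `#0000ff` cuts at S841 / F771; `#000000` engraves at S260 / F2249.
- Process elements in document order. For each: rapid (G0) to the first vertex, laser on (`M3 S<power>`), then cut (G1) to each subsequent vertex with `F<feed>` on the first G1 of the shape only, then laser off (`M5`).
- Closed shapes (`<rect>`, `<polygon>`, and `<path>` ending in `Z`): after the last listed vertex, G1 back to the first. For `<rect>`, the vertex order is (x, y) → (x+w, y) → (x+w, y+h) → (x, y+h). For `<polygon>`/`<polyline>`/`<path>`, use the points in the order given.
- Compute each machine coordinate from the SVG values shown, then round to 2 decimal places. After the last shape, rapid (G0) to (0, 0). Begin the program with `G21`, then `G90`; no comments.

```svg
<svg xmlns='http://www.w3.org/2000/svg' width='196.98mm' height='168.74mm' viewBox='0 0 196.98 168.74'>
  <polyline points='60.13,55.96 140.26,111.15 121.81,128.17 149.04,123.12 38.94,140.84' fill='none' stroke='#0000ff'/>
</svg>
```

G21
G90
G0 X60.13 Y112.78
M3 S841
G1 X140.26 Y57.59 F771
G1 X121.81 Y40.57
G1 X149.04 Y45.62
G1 X38.94 Y27.90
M5
G0 X0.00 Y0.00

1 u = 1 mm; y_m = 168.74 − y.

[1] `<polyline>` open polyline, #0000ff→cut S841 F771: (60.13,112.78) → (140.26,57.59) → (121.81,40.57) → (149.04,45.62) → (38.94,27.90)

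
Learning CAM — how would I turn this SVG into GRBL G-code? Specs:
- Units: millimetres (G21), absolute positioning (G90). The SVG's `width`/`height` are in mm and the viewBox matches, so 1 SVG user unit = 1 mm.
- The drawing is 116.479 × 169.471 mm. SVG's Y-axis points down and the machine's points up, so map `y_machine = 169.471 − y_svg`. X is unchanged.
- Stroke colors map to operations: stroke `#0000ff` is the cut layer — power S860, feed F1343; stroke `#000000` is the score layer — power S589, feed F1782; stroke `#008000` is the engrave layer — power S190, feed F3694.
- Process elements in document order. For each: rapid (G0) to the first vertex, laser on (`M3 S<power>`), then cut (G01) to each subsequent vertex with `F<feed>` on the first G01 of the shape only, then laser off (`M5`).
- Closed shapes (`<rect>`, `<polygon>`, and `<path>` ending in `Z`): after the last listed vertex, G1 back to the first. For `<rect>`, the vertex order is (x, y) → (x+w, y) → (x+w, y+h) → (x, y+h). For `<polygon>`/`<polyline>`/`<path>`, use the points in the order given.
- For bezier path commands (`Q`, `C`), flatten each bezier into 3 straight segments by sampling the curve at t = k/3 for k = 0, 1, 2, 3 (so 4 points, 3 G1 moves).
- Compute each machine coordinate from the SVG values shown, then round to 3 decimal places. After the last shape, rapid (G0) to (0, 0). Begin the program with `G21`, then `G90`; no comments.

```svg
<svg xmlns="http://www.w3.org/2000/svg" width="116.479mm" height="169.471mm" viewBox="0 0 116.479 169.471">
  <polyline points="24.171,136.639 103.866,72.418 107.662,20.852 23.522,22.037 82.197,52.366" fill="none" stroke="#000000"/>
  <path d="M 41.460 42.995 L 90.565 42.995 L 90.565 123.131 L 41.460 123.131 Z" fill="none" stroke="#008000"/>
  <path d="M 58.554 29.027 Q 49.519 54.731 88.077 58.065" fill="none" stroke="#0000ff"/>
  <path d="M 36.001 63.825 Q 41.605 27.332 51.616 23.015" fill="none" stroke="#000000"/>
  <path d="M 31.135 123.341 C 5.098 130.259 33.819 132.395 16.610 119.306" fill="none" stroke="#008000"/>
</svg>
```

G21
G90
G0 X24.171 Y32.832
M3 S589
G01 X103.866 Y97.053 F1782
G01 X107.662 Y148.619
G01 X23.522 Y147.434
G01 X82.197 Y117.105
M5
G0 X41.460 Y126.476
M3 S190
G01 X90.565 Y126.476 F3694
G01 X90.565 Y46.340
G01 X41.460 Y46.340
G01 X41.460 Y126.476
M5
G0 X58.554 Y140.444
M3 S860
G01 X57.819 Y125.794 F1343
G01 X67.660 Y116.114
G01 X88.077 Y111.406
M5
G0 X36.001 Y105.646
M3 S589
G01 X40.227 Y126.400 F1782
G01 X45.432 Y140.003
G01 X51.616 Y146.456
M5
G0 X31.135 Y46.130
M3 S190
G01 X19.621 Y41.193 F3694
G01 X22.238 Y41.764
G01 X16.610 Y50.165
M5
G0 X0.000 Y0.000

viewBox `0 0 116.479 169.471` with mm width/height → 1 unit = 1 mm. Flip: y_m = 169.471 − y_svg.

**Shape 1** — `<polyline>` open polyline, stroke `#000000` → score (S589, F1782). Machine vertices: (24.171,32.832) → (103.866,97.053) → (107.662,148.619) → (23.522,147.434) → (82.197,117.105). Open path.

**Shape 2** — `<path>` rectangle, stroke `#008000` → engrave (S190, F3694). Machine vertices: (41.460,126.476) → (90.565,126.476) → (90.565,46.340) → (41.460,46.340) → (41.460,126.476). Closed: final G1 returns to the first vertex.

**Shape 3** — `<path>` quadratic bezier, stroke `#0000ff` → cut (S860, F1343). Control points (SVG): P0=(58.554,29.027), P1=(49.519,54.731), P2=(88.077,58.065); sampled at t=k/3. Machine vertices: (58.554,140.444) → (57.819,125.794) → (67.660,116.114) → (88.077,111.406). Open path.

**Shape 4** — `<path>` quadratic bezier, stroke `#000000` → score (S589, F1782). Control points (SVG): P0=(36.001,63.825), P1=(41.605,27.332), P2=(51.616,23.015); sampled at t=k/3. Machine vertices: (36.001,105.646) → (40.227,126.400) → (45.432,140.003) → (51.616,146.456). Open path.

**Shape 5** — `<path>` cubic bezier, stroke `#008000` → engrave (S190, F3694). Control points (SVG): P0=(31.135,123.341), P1=(5.098,130.259), P2=(33.819,132.395), P3=(16.610,119.306); sampled at t=k/3. Machine vertices: (31.135,46.130) → (19.621,41.193) → (22.238,41.764) → (16.610,50.165). Open path.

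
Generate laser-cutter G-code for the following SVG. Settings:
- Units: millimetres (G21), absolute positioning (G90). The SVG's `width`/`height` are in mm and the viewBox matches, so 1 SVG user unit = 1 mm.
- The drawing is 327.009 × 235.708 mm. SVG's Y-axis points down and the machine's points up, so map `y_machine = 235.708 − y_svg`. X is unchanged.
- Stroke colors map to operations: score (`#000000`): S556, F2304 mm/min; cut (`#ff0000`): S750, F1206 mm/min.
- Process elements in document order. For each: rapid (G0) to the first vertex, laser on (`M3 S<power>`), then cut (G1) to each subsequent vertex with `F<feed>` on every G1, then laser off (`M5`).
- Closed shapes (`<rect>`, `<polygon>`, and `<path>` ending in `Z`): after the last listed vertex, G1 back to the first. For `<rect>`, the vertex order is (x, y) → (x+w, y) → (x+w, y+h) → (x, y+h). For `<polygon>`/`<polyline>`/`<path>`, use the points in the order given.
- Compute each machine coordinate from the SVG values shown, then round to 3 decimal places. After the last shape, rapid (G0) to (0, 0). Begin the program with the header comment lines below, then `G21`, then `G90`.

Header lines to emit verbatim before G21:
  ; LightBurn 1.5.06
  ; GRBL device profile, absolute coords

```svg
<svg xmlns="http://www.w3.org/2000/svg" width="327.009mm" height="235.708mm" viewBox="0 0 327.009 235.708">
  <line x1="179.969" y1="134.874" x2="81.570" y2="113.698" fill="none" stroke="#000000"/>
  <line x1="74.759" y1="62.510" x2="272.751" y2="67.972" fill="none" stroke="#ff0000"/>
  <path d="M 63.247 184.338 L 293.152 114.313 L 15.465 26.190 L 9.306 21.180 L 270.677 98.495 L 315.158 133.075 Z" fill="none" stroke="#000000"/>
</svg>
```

1 u = 1 mm; y_m = 235.708 − y.

[1] `<line>` line segment, #000000→score S556 F2304: (179.969,100.834) → (81.570,122.010)

[2] `<line>` line segment, #ff0000→cut S750 F1206: (74.759,173.198) → (272.751,167.736)

[3] `<path>` closed polygon, #000000→score S556 F2304: (63.247,51.370) → (293.152,121.395) → (15.465,209.518) → (9.306,214.528) → (270.677,137.213) → (315.158,102.633) → (63.247,51.370) (closed)

; LightBurn 1.5.06
; GRBL device profile, absolute coords
G21
G90
G0 X179.969 Y100.834
M3 S556
G1 X81.570 Y122.010 F2304
M5
G0 X74.759 Y173.198
M3 S750
G1 X272.751 Y167.736 F1206
M5
G0 X63.247 Y51.370
M3 S556
G1 X293.152 Y121.395 F2304
G1 X15.465 Y209.518 F2304
G1 X9.306 Y214.528 F2304
G1 X270.677 Y137.213 F2304
G1 X315.158 Y102.633 F2304
G1 X63.247 Y51.370 F2304
M5
G0 X0.000 Y0.000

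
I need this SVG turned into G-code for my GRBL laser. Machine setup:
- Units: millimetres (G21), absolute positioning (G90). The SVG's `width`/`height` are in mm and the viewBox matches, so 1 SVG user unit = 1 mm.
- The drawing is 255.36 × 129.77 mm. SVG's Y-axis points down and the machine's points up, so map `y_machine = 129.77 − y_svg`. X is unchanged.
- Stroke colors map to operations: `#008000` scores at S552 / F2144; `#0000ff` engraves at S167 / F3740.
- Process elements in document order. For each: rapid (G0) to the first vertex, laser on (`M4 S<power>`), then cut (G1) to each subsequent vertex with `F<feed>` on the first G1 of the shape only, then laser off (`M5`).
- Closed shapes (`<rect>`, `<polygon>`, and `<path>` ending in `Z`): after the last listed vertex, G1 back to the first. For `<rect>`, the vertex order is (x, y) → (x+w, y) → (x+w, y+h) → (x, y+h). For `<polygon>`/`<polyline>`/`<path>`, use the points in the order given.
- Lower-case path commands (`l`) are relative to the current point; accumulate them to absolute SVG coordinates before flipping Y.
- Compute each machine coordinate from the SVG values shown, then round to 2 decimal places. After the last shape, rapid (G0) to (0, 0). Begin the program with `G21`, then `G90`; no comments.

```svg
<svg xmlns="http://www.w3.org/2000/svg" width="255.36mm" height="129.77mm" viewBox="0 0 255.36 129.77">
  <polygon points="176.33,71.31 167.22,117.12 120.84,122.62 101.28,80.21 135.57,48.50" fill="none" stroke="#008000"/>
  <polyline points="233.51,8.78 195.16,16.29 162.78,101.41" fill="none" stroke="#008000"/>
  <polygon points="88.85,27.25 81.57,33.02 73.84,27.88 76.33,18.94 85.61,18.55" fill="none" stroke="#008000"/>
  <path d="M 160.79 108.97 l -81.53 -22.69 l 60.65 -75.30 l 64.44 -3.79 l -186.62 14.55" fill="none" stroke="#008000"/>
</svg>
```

G21
G90
G0 X176.33 Y58.46
M4 S552
G1 X167.22 Y12.65 F2144
G1 X120.84 Y7.15
G1 X101.28 Y49.56
G1 X135.57 Y81.27
G1 X176.33 Y58.46
M5
G0 X233.51 Y120.99
M4 S552
G1 X195.16 Y113.48 F2144
G1 X162.78 Y28.36
M5
G0 X88.85 Y102.52
M4 S552
G1 X81.57 Y96.75 F2144
G1 X73.84 Y101.89
G1 X76.33 Y110.83
G1 X85.61 Y111.22
G1 X88.85 Y102.52
M5
G0 X160.79 Y20.80
M4 S552
G1 X79.26 Y43.49 F2144
G1 X139.91 Y118.79
G1 X204.35 Y122.58
G1 X17.73 Y108.03
M5
G0 X0.00 Y0.00

Since the viewBox matches the mm dimensions, user units are millimetres directly. The only transform is the Y-flip y_m = 129.77 − y_svg.

Shape 1 is a regular polygon drawn with `<polygon>`. Its stroke #008000 means score at S552, F2144. After flipping Y the toolpath is (176.33,58.46) → (167.22,12.65) → (120.84,7.15) → (101.28,49.56) → (135.57,81.27) → (176.33,58.46), returning to the start.

Shape 2 is a open polyline drawn with `<polyline>`. Its stroke #008000 means score at S552, F2144. After flipping Y the toolpath is (233.51,120.99) → (195.16,113.48) → (162.78,28.36).

Shape 3 is a regular polygon drawn with `<polygon>`. Its stroke #008000 means score at S552, F2144. After flipping Y the toolpath is (88.85,102.52) → (81.57,96.75) → (73.84,101.89) → (76.33,110.83) → (85.61,111.22) → (88.85,102.52), returning to the start.

Shape 4 is a open polyline drawn with `<path>`. Its stroke #008000 means score at S552, F2144. After flipping Y the toolpath is (160.79,20.80) → (79.26,43.49) → (139.91,118.79) → (204.35,122.58) → (17.73,108.03).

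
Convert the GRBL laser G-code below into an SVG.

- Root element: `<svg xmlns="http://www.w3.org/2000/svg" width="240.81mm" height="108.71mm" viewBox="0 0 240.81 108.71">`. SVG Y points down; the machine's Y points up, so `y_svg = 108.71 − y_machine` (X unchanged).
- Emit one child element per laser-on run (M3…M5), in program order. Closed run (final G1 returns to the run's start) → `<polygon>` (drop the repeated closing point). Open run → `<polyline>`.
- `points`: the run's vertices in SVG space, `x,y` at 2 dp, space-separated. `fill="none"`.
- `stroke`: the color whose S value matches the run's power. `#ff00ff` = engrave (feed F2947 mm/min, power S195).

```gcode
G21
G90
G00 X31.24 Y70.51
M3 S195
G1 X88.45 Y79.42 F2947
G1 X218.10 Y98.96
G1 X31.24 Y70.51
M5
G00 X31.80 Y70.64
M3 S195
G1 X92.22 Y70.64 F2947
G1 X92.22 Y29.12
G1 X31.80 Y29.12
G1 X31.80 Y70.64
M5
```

Each laser-on run becomes one SVG element. Flip Y back into SVG space with y_svg = 108.71 − y_machine. Every run uses S195, so all elements get stroke `#ff00ff` (engrave).

Run 1: The run returns to its start, so emit a `<polygon>` with points (Y-flipped): 31.24,38.20 88.45,29.29 218.10,9.75.

Run 2: The run returns to its start, so emit a `<polygon>` with points (Y-flipped): 31.80,38.07 92.22,38.07 92.22,79.59 31.80,79.59.

<svg xmlns="http://www.w3.org/2000/svg" width="240.81mm" height="108.71mm" viewBox="0 0 240.81 108.71">
  <polygon points="31.24,38.20 88.45,29.29 218.10,9.75" fill="none" stroke="#ff00ff"/>
  <polygon points="31.80,38.07 92.22,38.07 92.22,79.59 31.80,79.59" fill="none" stroke="#ff00ff"/>
</svg>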